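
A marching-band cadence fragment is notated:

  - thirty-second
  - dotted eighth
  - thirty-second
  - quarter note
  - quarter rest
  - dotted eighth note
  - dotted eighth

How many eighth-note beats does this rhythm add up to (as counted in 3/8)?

One eighth-note beat = 4 thirty-second notes.
Convert each value to thirty-second notes: thirty-second = 1; dotted eighth = 6; thirty-second = 1; quarter note = 8; quarter rest = 8; dotted eighth note = 6; dotted eighth = 6.
Altogether 1 + 6 + 1 + 8 + 8 + 6 + 6 = 36.
36 ÷ 4 = 9 beats.

9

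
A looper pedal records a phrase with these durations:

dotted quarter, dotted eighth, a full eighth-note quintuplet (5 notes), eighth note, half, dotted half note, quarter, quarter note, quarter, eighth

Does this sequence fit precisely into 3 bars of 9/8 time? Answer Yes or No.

One bar of 9/8 = 18 sixteenth notes, so 3 bars = 54.
Working in sixteenth notes: dotted quarter = 6; dotted eighth = 3; a full eighth-note quintuplet (5 notes) (five quintuplet eighths span one half) = 8; eighth note = 2; half = 8; dotted half note = 12; quarter = 4; quarter note = 4; quarter = 4; eighth = 2.
Adding: 6 + 3 + 8 + 2 + 8 + 12 + 4 + 4 + 4 + 2 = 53.
53 falls short of 54, so the answer is No.

No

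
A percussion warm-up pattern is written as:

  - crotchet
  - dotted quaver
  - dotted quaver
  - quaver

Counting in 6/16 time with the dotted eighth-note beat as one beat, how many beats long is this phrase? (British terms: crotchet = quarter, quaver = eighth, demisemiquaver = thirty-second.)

One dotted eighth-note beat = 3 sixteenth notes.
Express everything in sixteenth notes: crotchet = 4; dotted quaver = 3; dotted quaver = 3; quaver = 2.
Adding: 4 + 3 + 3 + 2 = 12.
12 ÷ 3 = 4 beats.

4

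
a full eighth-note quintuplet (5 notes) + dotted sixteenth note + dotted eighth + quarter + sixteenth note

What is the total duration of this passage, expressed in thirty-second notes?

35

Working in thirty-second notes: a full eighth-note quintuplet (5 notes) (five quintuplet eighths span one half) = 16; dotted sixteenth note = 3; dotted eighth = 6; quarter = 8; sixteenth note = 2.
Sum: 16 + 3 + 6 + 8 + 2 = 35 thirty-second notes.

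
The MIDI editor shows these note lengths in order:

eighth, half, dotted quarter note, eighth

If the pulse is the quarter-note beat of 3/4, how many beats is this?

One quarter-note beat = 2 eighth notes.
Working in eighth notes: eighth = 1; half = 4; dotted quarter note = 3; eighth = 1.
Adding: 1 + 4 + 3 + 1 = 9.
9 ÷ 2 = 4.5 beats.

4.5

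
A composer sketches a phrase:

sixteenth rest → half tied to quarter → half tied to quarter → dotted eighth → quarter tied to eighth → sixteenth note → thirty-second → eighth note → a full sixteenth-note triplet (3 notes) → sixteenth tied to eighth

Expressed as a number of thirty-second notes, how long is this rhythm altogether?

85

Convert each value to thirty-second notes: sixteenth rest = 2; half tied to quarter (half + quarter) = 24; half tied to quarter (half + quarter) = 24; dotted eighth = 6; quarter tied to eighth (quarter + eighth) = 12; sixteenth note = 2; thirty-second = 1; eighth note = 4; a full sixteenth-note triplet (3 notes) (three triplet sixteenths span one eighth) = 4; sixteenth tied to eighth (sixteenth + eighth) = 6.
Total: 2 + 24 + 24 + 6 + 12 + 2 + 1 + 4 + 4 + 6 = 85 thirty-second notes.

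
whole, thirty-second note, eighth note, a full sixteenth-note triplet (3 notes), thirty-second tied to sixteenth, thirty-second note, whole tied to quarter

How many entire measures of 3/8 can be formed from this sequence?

7

One bar of 3/8 = 12 thirty-second notes.
Each duration in thirty-second notes: whole = 32; thirty-second note = 1; eighth note = 4; a full sixteenth-note triplet (3 notes) (three triplet sixteenths span one eighth) = 4; thirty-second tied to sixteenth (thirty-second + sixteenth) = 3; thirty-second note = 1; whole tied to quarter (whole + quarter) = 40.
Sum: 32 + 1 + 4 + 4 + 3 + 1 + 40 = 85.
85 ÷ 12 = 7 complete bars with 1 left over.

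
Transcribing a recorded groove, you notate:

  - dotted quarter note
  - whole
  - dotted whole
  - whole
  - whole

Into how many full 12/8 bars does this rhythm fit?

One bar of 12/8 = 12 eighth notes.
Working in eighth notes: dotted quarter note = 3; whole = 8; dotted whole = 12; whole = 8; whole = 8.
Sum: 3 + 8 + 12 + 8 + 8 = 39.
39 ÷ 12 = 3 complete bars with 3 left over.

3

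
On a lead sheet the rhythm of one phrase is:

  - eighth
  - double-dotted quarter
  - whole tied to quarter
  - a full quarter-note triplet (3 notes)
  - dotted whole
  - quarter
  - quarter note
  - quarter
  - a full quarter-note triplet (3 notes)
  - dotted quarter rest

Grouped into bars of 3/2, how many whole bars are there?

One bar of 3/2 = 24 sixteenth notes.
In sixteenth notes: eighth = 2; double-dotted quarter = 7; whole tied to quarter (whole + quarter) = 20; a full quarter-note triplet (3 notes) (three triplet quarters span one half) = 8; dotted whole = 24; quarter = 4; quarter note = 4; quarter = 4; a full quarter-note triplet (3 notes) (three triplet quarters span one half) = 8; dotted quarter rest = 6.
Adding: 2 + 7 + 20 + 8 + 24 + 4 + 4 + 4 + 8 + 6 = 87.
87 ÷ 24 = 3 complete bars with 15 left over.

3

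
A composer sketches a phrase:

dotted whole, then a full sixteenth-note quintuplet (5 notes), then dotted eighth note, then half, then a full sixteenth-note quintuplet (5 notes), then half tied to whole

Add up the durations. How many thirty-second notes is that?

134

Express everything in thirty-second notes: dotted whole = 48; a full sixteenth-note quintuplet (5 notes) (five quintuplet sixteenths span one quarter) = 8; dotted eighth note = 6; half = 16; a full sixteenth-note quintuplet (5 notes) (five quintuplet sixteenths span one quarter) = 8; half tied to whole (half + whole) = 48.
Adding: 48 + 8 + 6 + 16 + 8 + 48 = 134 thirty-second notes.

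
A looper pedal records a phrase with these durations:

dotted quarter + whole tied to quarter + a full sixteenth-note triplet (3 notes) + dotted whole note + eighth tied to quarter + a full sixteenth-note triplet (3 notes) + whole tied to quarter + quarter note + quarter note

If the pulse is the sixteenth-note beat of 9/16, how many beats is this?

88

One sixteenth-note beat = 2 thirty-second notes.
Convert each value to thirty-second notes: dotted quarter = 12; whole tied to quarter (whole + quarter) = 40; a full sixteenth-note triplet (3 notes) (three triplet sixteenths span one eighth) = 4; dotted whole note = 48; eighth tied to quarter (eighth + quarter) = 12; a full sixteenth-note triplet (3 notes) (three triplet sixteenths span one eighth) = 4; whole tied to quarter (whole + quarter) = 40; quarter note = 8; quarter note = 8.
Sum: 12 + 40 + 4 + 48 + 12 + 4 + 40 + 8 + 8 = 176.
176 ÷ 2 = 88 beats.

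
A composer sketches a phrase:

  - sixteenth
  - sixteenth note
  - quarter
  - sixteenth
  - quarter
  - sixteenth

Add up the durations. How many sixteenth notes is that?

In sixteenth notes: sixteenth = 1; sixteenth note = 1; quarter = 4; sixteenth = 1; quarter = 4; sixteenth = 1.
Sum: 1 + 1 + 4 + 1 + 4 + 1 = 12 sixteenth notes.

12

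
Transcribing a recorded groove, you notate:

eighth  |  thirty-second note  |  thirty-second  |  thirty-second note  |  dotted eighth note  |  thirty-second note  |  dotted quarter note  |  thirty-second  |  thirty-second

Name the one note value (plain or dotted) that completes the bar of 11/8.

The bar of 11/8 = 44 thirty-second notes.
Express everything in thirty-second notes: eighth = 4; thirty-second note = 1; thirty-second = 1; thirty-second note = 1; dotted eighth note = 6; thirty-second note = 1; dotted quarter note = 12; thirty-second = 1; thirty-second = 1.
Total: 4 + 1 + 1 + 1 + 6 + 1 + 12 + 1 + 1 = 28.
Remaining: 44 − 28 = 16 thirty-second notes, which is a half note.

half note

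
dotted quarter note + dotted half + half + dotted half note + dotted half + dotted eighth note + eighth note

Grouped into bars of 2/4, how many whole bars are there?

One bar of 2/4 = 8 sixteenth notes.
In sixteenth notes: dotted quarter note = 6; dotted half = 12; half = 8; dotted half note = 12; dotted half = 12; dotted eighth note = 3; eighth note = 2.
Adding: 6 + 12 + 8 + 12 + 12 + 3 + 2 = 55.
55 ÷ 8 = 6 complete bars with 7 left over.

6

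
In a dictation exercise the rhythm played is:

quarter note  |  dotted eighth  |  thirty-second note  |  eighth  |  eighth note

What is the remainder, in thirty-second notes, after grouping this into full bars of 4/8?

One bar of 4/8 = 16 thirty-second notes.
In thirty-second notes: quarter note = 8; dotted eighth = 6; thirty-second note = 1; eighth = 4; eighth note = 4.
Sum: 8 + 6 + 1 + 4 + 4 = 23.
23 ÷ 16 = 1 complete bar with 7 thirty-second notes remaining.

7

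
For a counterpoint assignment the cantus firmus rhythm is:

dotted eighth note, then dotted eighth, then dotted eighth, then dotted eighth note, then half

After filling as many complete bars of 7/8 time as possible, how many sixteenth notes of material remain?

One bar of 7/8 = 14 sixteenth notes.
In sixteenth notes: dotted eighth note = 3; dotted eighth = 3; dotted eighth = 3; dotted eighth note = 3; half = 8.
Total: 3 + 3 + 3 + 3 + 8 = 20.
20 ÷ 14 = 1 complete bar with 6 sixteenth notes remaining.

6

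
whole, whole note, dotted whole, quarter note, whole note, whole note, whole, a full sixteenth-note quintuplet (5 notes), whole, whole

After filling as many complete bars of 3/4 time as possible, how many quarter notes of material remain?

0

One bar of 3/4 = 3 quarter notes.
Working in quarter notes: whole = 4; whole note = 4; dotted whole = 6; quarter note = 1; whole note = 4; whole note = 4; whole = 4; a full sixteenth-note quintuplet (5 notes) (five quintuplet sixteenths span one quarter) = 1; whole = 4; whole = 4.
Altogether 4 + 4 + 6 + 1 + 4 + 4 + 4 + 1 + 4 + 4 = 36.
36 ÷ 3 = 12 complete bars with 0 quarter notes remaining.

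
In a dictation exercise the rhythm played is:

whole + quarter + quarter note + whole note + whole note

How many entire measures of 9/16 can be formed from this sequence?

One bar of 9/16 = 9 sixteenth notes.
Each duration in sixteenth notes: whole = 16; quarter = 4; quarter note = 4; whole note = 16; whole note = 16.
Total: 16 + 4 + 4 + 16 + 16 = 56.
56 ÷ 9 = 6 complete bars with 2 left over.

6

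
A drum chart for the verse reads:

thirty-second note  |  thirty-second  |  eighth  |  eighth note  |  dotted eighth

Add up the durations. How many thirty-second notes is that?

Convert each value to thirty-second notes: thirty-second note = 1; thirty-second = 1; eighth = 4; eighth note = 4; dotted eighth = 6.
Sum: 1 + 1 + 4 + 4 + 6 = 16 thirty-second notes.

16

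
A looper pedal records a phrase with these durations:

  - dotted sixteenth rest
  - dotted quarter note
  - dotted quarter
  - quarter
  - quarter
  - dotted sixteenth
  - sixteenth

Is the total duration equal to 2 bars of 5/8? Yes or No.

No

One bar of 5/8 = 20 thirty-second notes, so 2 bars = 40.
Working in thirty-second notes: dotted sixteenth rest = 3; dotted quarter note = 12; dotted quarter = 12; quarter = 8; quarter = 8; dotted sixteenth = 3; sixteenth = 2.
Sum: 3 + 12 + 12 + 8 + 8 + 3 + 2 = 48.
48 exceeds 40, so the answer is No.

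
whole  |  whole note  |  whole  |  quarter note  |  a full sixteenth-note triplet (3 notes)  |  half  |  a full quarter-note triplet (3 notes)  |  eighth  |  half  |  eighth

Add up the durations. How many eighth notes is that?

Working in eighth notes: whole = 8; whole note = 8; whole = 8; quarter note = 2; a full sixteenth-note triplet (3 notes) (three triplet sixteenths span one eighth) = 1; half = 4; a full quarter-note triplet (3 notes) (three triplet quarters span one half) = 4; eighth = 1; half = 4; eighth = 1.
Total: 8 + 8 + 8 + 2 + 1 + 4 + 4 + 1 + 4 + 1 = 41 eighth notes.

41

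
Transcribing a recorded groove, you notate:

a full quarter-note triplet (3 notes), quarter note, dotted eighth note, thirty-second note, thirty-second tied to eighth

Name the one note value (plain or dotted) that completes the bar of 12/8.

dotted quarter note

The bar of 12/8 = 48 thirty-second notes.
Convert each value to thirty-second notes: a full quarter-note triplet (3 notes) (three triplet quarters span one half) = 16; quarter note = 8; dotted eighth note = 6; thirty-second note = 1; thirty-second tied to eighth (thirty-second + eighth) = 5.
Sum: 16 + 8 + 6 + 1 + 5 = 36.
Remaining: 48 − 36 = 12 thirty-second notes, which is a dotted quarter note.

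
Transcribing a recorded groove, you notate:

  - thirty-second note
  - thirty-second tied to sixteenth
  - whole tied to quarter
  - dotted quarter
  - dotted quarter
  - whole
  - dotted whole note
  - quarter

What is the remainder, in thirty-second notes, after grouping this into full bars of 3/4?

12

One bar of 3/4 = 24 thirty-second notes.
Convert each value to thirty-second notes: thirty-second note = 1; thirty-second tied to sixteenth (thirty-second + sixteenth) = 3; whole tied to quarter (whole + quarter) = 40; dotted quarter = 12; dotted quarter = 12; whole = 32; dotted whole note = 48; quarter = 8.
Total: 1 + 3 + 40 + 12 + 12 + 32 + 48 + 8 = 156.
156 ÷ 24 = 6 complete bars with 12 thirty-second notes remaining.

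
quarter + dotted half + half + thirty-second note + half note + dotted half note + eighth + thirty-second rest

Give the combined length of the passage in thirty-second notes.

Working in thirty-second notes: quarter = 8; dotted half = 24; half = 16; thirty-second note = 1; half note = 16; dotted half note = 24; eighth = 4; thirty-second rest = 1.
Altogether 8 + 24 + 16 + 1 + 16 + 24 + 4 + 1 = 94 thirty-second notes.

94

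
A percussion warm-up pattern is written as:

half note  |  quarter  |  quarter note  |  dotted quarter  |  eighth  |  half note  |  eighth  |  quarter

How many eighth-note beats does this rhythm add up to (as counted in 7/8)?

19

One eighth-note beat = 2 sixteenth notes.
Convert each value to sixteenth notes: half note = 8; quarter = 4; quarter note = 4; dotted quarter = 6; eighth = 2; half note = 8; eighth = 2; quarter = 4.
Total: 8 + 4 + 4 + 6 + 2 + 8 + 2 + 4 = 38.
38 ÷ 2 = 19 beats.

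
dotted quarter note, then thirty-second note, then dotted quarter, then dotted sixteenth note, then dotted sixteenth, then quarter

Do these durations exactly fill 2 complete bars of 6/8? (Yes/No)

No

One bar of 6/8 = 24 thirty-second notes, so 2 bars = 48.
Working in thirty-second notes: dotted quarter note = 12; thirty-second note = 1; dotted quarter = 12; dotted sixteenth note = 3; dotted sixteenth = 3; quarter = 8.
Adding: 12 + 1 + 12 + 3 + 3 + 8 = 39.
39 falls short of 48, so the answer is No.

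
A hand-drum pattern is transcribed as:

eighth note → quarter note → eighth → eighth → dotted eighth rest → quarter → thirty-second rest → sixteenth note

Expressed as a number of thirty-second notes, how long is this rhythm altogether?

37

Working in thirty-second notes: eighth note = 4; quarter note = 8; eighth = 4; eighth = 4; dotted eighth rest = 6; quarter = 8; thirty-second rest = 1; sixteenth note = 2.
Sum: 4 + 8 + 4 + 4 + 6 + 8 + 1 + 2 = 37 thirty-second notes.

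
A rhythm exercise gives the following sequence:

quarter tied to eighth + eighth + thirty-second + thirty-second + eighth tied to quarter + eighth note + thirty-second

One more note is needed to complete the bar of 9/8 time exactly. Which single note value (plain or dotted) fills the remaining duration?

The bar of 9/8 = 36 thirty-second notes.
In thirty-second notes: quarter tied to eighth (quarter + eighth) = 12; eighth = 4; thirty-second = 1; thirty-second = 1; eighth tied to quarter (eighth + quarter) = 12; eighth note = 4; thirty-second = 1.
Altogether 12 + 4 + 1 + 1 + 12 + 4 + 1 = 35.
Remaining: 36 − 35 = 1 thirty-second note, which is a thirty-second note.

thirty-second note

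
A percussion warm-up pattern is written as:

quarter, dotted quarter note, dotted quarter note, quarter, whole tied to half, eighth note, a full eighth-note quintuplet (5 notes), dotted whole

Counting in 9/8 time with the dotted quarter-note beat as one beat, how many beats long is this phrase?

One dotted quarter-note beat = 3 eighth notes.
Each duration in eighth notes: quarter = 2; dotted quarter note = 3; dotted quarter note = 3; quarter = 2; whole tied to half (whole + half) = 12; eighth note = 1; a full eighth-note quintuplet (5 notes) (five quintuplet eighths span one half) = 4; dotted whole = 12.
Total: 2 + 3 + 3 + 2 + 12 + 1 + 4 + 12 = 39.
39 ÷ 3 = 13 beats.

13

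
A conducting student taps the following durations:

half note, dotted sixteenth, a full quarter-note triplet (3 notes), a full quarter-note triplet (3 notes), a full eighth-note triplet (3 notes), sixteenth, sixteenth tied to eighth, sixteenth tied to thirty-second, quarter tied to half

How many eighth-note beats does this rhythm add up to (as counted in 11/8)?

One eighth-note beat = 4 thirty-second notes.
Express everything in thirty-second notes: half note = 16; dotted sixteenth = 3; a full quarter-note triplet (3 notes) (three triplet quarters span one half) = 16; a full quarter-note triplet (3 notes) (three triplet quarters span one half) = 16; a full eighth-note triplet (3 notes) (three triplet eighths span one quarter) = 8; sixteenth = 2; sixteenth tied to eighth (sixteenth + eighth) = 6; sixteenth tied to thirty-second (sixteenth + thirty-second) = 3; quarter tied to half (quarter + half) = 24.
Sum: 16 + 3 + 16 + 16 + 8 + 2 + 6 + 3 + 24 = 94.
94 ÷ 4 = 23.5 beats.

23.5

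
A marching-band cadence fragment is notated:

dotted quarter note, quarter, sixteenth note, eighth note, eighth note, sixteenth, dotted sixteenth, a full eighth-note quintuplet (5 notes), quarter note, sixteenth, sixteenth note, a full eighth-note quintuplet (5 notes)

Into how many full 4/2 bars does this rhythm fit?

1

One bar of 4/2 = 64 thirty-second notes.
Express everything in thirty-second notes: dotted quarter note = 12; quarter = 8; sixteenth note = 2; eighth note = 4; eighth note = 4; sixteenth = 2; dotted sixteenth = 3; a full eighth-note quintuplet (5 notes) (five quintuplet eighths span one half) = 16; quarter note = 8; sixteenth = 2; sixteenth note = 2; a full eighth-note quintuplet (5 notes) (five quintuplet eighths span one half) = 16.
Sum: 12 + 8 + 2 + 4 + 4 + 2 + 3 + 16 + 8 + 2 + 2 + 16 = 79.
79 ÷ 64 = 1 complete bar with 15 left over.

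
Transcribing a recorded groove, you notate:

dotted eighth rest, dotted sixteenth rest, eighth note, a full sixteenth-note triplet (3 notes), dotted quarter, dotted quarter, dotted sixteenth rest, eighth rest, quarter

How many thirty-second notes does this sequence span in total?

56

Express everything in thirty-second notes: dotted eighth rest = 6; dotted sixteenth rest = 3; eighth note = 4; a full sixteenth-note triplet (3 notes) (three triplet sixteenths span one eighth) = 4; dotted quarter = 12; dotted quarter = 12; dotted sixteenth rest = 3; eighth rest = 4; quarter = 8.
Adding: 6 + 3 + 4 + 4 + 12 + 12 + 3 + 4 + 8 = 56 thirty-second notes.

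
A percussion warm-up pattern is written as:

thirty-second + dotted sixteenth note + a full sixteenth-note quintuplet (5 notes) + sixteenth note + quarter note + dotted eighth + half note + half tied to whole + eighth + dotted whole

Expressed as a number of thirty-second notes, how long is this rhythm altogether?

Convert each value to thirty-second notes: thirty-second = 1; dotted sixteenth note = 3; a full sixteenth-note quintuplet (5 notes) (five quintuplet sixteenths span one quarter) = 8; sixteenth note = 2; quarter note = 8; dotted eighth = 6; half note = 16; half tied to whole (half + whole) = 48; eighth = 4; dotted whole = 48.
Altogether 1 + 3 + 8 + 2 + 8 + 6 + 16 + 48 + 4 + 48 = 144 thirty-second notes.

144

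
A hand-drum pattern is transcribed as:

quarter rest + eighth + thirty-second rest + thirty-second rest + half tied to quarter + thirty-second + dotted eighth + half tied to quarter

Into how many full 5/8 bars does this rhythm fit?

One bar of 5/8 = 20 thirty-second notes.
Express everything in thirty-second notes: quarter rest = 8; eighth = 4; thirty-second rest = 1; thirty-second rest = 1; half tied to quarter (half + quarter) = 24; thirty-second = 1; dotted eighth = 6; half tied to quarter (half + quarter) = 24.
Adding: 8 + 4 + 1 + 1 + 24 + 1 + 6 + 24 = 69.
69 ÷ 20 = 3 complete bars with 9 left over.

3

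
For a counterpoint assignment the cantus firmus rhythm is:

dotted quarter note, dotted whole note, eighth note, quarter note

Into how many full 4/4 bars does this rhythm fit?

2

One bar of 4/4 = 8 eighth notes.
Express everything in eighth notes: dotted quarter note = 3; dotted whole note = 12; eighth note = 1; quarter note = 2.
Adding: 3 + 12 + 1 + 2 = 18.
18 ÷ 8 = 2 complete bars with 2 left over.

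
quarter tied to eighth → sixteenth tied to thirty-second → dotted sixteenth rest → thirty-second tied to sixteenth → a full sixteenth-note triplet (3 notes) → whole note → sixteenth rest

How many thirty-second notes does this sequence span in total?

59

Working in thirty-second notes: quarter tied to eighth (quarter + eighth) = 12; sixteenth tied to thirty-second (sixteenth + thirty-second) = 3; dotted sixteenth rest = 3; thirty-second tied to sixteenth (thirty-second + sixteenth) = 3; a full sixteenth-note triplet (3 notes) (three triplet sixteenths span one eighth) = 4; whole note = 32; sixteenth rest = 2.
Altogether 12 + 3 + 3 + 3 + 4 + 32 + 2 = 59 thirty-second notes.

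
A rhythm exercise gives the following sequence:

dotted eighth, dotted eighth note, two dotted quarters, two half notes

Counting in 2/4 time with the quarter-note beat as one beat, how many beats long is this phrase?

One quarter-note beat = 4 sixteenth notes.
In sixteenth notes: dotted eighth = 3; dotted eighth note = 3; dotted quarter = 6; dotted quarter = 6; half note = 8; half note = 8.
Total: 3 + 3 + 6 + 6 + 8 + 8 = 34.
34 ÷ 4 = 8.5 beats.

8.5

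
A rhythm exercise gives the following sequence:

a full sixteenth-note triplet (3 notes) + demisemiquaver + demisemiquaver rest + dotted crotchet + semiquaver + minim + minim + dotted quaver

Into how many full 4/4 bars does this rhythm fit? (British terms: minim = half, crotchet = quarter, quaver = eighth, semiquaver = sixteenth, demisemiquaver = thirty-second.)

One bar of 4/4 = 32 thirty-second notes.
Working in thirty-second notes: a full sixteenth-note triplet (3 notes) (three triplet sixteenths span one eighth) = 4; demisemiquaver = 1; demisemiquaver rest = 1; dotted crotchet = 12; semiquaver = 2; minim = 16; minim = 16; dotted quaver = 6.
Altogether 4 + 1 + 1 + 12 + 2 + 16 + 16 + 6 = 58.
58 ÷ 32 = 1 complete bar with 26 left over.

1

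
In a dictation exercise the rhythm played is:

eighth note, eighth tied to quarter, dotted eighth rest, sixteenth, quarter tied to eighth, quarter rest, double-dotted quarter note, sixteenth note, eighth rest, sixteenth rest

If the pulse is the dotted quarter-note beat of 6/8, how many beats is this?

5.5

One dotted quarter-note beat = 6 sixteenth notes.
Working in sixteenth notes: eighth note = 2; eighth tied to quarter (eighth + quarter) = 6; dotted eighth rest = 3; sixteenth = 1; quarter tied to eighth (quarter + eighth) = 6; quarter rest = 4; double-dotted quarter note = 7; sixteenth note = 1; eighth rest = 2; sixteenth rest = 1.
Sum: 2 + 6 + 3 + 1 + 6 + 4 + 7 + 1 + 2 + 1 = 33.
33 ÷ 6 = 5.5 beats.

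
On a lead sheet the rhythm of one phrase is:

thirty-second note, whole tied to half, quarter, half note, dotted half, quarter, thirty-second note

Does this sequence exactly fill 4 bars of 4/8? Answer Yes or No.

One bar of 4/8 = 16 thirty-second notes, so 4 bars = 64.
In thirty-second notes: thirty-second note = 1; whole tied to half (whole + half) = 48; quarter = 8; half note = 16; dotted half = 24; quarter = 8; thirty-second note = 1.
Adding: 1 + 48 + 8 + 16 + 24 + 8 + 1 = 106.
106 exceeds 64, so the answer is No.

No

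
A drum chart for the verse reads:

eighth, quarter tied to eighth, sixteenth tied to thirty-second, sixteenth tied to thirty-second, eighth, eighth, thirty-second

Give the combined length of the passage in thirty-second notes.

31

Working in thirty-second notes: eighth = 4; quarter tied to eighth (quarter + eighth) = 12; sixteenth tied to thirty-second (sixteenth + thirty-second) = 3; sixteenth tied to thirty-second (sixteenth + thirty-second) = 3; eighth = 4; eighth = 4; thirty-second = 1.
Altogether 4 + 12 + 3 + 3 + 4 + 4 + 1 = 31 thirty-second notes.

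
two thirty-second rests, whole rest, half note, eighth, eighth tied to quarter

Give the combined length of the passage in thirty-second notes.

66

Working in thirty-second notes: thirty-second rest = 1; thirty-second rest = 1; whole rest = 32; half note = 16; eighth = 4; eighth tied to quarter (eighth + quarter) = 12.
Total: 1 + 1 + 32 + 16 + 4 + 12 = 66 thirty-second notes.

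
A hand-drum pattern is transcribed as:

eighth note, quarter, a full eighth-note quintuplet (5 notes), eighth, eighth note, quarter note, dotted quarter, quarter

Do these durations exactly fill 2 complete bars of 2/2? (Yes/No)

Yes

One bar of 2/2 = 8 eighth notes, so 2 bars = 16.
Express everything in eighth notes: eighth note = 1; quarter = 2; a full eighth-note quintuplet (5 notes) (five quintuplet eighths span one half) = 4; eighth = 1; eighth note = 1; quarter note = 2; dotted quarter = 3; quarter = 2.
Adding: 1 + 2 + 4 + 1 + 1 + 2 + 3 + 2 = 16.
16 equals 16, so the answer is Yes.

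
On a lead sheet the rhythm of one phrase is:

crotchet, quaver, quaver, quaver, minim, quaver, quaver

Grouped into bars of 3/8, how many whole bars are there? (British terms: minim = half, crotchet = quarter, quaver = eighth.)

3

One bar of 3/8 = 3 eighth notes.
Express everything in eighth notes: crotchet = 2; quaver = 1; quaver = 1; quaver = 1; minim = 4; quaver = 1; quaver = 1.
Sum: 2 + 1 + 1 + 1 + 4 + 1 + 1 = 11.
11 ÷ 3 = 3 complete bars with 2 left over.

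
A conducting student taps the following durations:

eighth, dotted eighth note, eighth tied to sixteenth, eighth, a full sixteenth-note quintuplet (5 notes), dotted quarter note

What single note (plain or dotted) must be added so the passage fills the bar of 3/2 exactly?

The bar of 3/2 = 24 sixteenth notes.
Express everything in sixteenth notes: eighth = 2; dotted eighth note = 3; eighth tied to sixteenth (eighth + sixteenth) = 3; eighth = 2; a full sixteenth-note quintuplet (5 notes) (five quintuplet sixteenths span one quarter) = 4; dotted quarter note = 6.
Adding: 2 + 3 + 3 + 2 + 4 + 6 = 20.
Remaining: 24 − 20 = 4 sixteenth notes, which is a quarter note.

quarter note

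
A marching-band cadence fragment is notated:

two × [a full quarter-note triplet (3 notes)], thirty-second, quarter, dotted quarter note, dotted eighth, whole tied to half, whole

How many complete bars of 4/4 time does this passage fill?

One bar of 4/4 = 32 thirty-second notes.
In thirty-second notes: a full quarter-note triplet (3 notes) (three triplet quarters span one half) = 16; a full quarter-note triplet (3 notes) (three triplet quarters span one half) = 16; thirty-second = 1; quarter = 8; dotted quarter note = 12; dotted eighth = 6; whole tied to half (whole + half) = 48; whole = 32.
Total: 16 + 16 + 1 + 8 + 12 + 6 + 48 + 32 = 139.
139 ÷ 32 = 4 complete bars with 11 left over.

4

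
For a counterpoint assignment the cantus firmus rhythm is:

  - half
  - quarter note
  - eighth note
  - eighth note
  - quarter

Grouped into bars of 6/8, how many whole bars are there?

One bar of 6/8 = 6 eighth notes.
Working in eighth notes: half = 4; quarter note = 2; eighth note = 1; eighth note = 1; quarter = 2.
Total: 4 + 2 + 1 + 1 + 2 = 10.
10 ÷ 6 = 1 complete bar with 4 left over.

1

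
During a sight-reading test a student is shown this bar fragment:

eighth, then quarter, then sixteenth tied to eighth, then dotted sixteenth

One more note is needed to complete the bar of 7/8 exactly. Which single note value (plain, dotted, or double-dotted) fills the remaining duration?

double-dotted eighth note

The bar of 7/8 = 28 thirty-second notes.
Express everything in thirty-second notes: eighth = 4; quarter = 8; sixteenth tied to eighth (sixteenth + eighth) = 6; dotted sixteenth = 3.
Altogether 4 + 8 + 6 + 3 = 21.
Remaining: 28 − 21 = 7 thirty-second notes, which is a double-dotted eighth note.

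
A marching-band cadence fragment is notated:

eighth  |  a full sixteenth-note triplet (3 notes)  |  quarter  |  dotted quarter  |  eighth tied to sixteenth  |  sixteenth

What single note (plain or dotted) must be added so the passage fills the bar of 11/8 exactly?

quarter note

The bar of 11/8 = 22 sixteenth notes.
Express everything in sixteenth notes: eighth = 2; a full sixteenth-note triplet (3 notes) (three triplet sixteenths span one eighth) = 2; quarter = 4; dotted quarter = 6; eighth tied to sixteenth (eighth + sixteenth) = 3; sixteenth = 1.
Adding: 2 + 2 + 4 + 6 + 3 + 1 = 18.
Remaining: 22 − 18 = 4 sixteenth notes, which is a quarter note.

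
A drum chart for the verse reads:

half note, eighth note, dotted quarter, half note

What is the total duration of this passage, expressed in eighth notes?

In eighth notes: half note = 4; eighth note = 1; dotted quarter = 3; half note = 4.
Total: 4 + 1 + 3 + 4 = 12 eighth notes.

12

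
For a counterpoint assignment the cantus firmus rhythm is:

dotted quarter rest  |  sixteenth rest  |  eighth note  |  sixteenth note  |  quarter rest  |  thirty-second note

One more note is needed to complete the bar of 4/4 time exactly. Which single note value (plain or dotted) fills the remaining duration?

The bar of 4/4 = 32 thirty-second notes.
Each duration in thirty-second notes: dotted quarter rest = 12; sixteenth rest = 2; eighth note = 4; sixteenth note = 2; quarter rest = 8; thirty-second note = 1.
Total: 12 + 2 + 4 + 2 + 8 + 1 = 29.
Remaining: 32 − 29 = 3 thirty-second notes, which is a dotted sixteenth note.

dotted sixteenth note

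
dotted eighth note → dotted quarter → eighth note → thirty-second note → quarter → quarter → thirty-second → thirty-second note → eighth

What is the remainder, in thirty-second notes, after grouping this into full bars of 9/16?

One bar of 9/16 = 18 thirty-second notes.
Each duration in thirty-second notes: dotted eighth note = 6; dotted quarter = 12; eighth note = 4; thirty-second note = 1; quarter = 8; quarter = 8; thirty-second = 1; thirty-second note = 1; eighth = 4.
Sum: 6 + 12 + 4 + 1 + 8 + 8 + 1 + 1 + 4 = 45.
45 ÷ 18 = 2 complete bars with 9 thirty-second notes remaining.

9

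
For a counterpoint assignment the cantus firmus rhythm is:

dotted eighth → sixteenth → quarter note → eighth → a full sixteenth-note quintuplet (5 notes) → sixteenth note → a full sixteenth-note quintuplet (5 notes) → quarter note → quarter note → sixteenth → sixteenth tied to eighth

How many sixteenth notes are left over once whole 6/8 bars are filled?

7

One bar of 6/8 = 12 sixteenth notes.
Convert each value to sixteenth notes: dotted eighth = 3; sixteenth = 1; quarter note = 4; eighth = 2; a full sixteenth-note quintuplet (5 notes) (five quintuplet sixteenths span one quarter) = 4; sixteenth note = 1; a full sixteenth-note quintuplet (5 notes) (five quintuplet sixteenths span one quarter) = 4; quarter note = 4; quarter note = 4; sixteenth = 1; sixteenth tied to eighth (sixteenth + eighth) = 3.
Adding: 3 + 1 + 4 + 2 + 4 + 1 + 4 + 4 + 4 + 1 + 3 = 31.
31 ÷ 12 = 2 complete bars with 7 sixteenth notes remaining.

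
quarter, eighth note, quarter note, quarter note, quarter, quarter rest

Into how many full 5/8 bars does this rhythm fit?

One bar of 5/8 = 5 eighth notes.
Express everything in eighth notes: quarter = 2; eighth note = 1; quarter note = 2; quarter note = 2; quarter = 2; quarter rest = 2.
Total: 2 + 1 + 2 + 2 + 2 + 2 = 11.
11 ÷ 5 = 2 complete bars with 1 left over.

2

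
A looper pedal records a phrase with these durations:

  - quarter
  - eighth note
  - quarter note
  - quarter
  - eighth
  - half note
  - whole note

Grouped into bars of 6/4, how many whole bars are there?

One bar of 6/4 = 12 eighth notes.
In eighth notes: quarter = 2; eighth note = 1; quarter note = 2; quarter = 2; eighth = 1; half note = 4; whole note = 8.
Adding: 2 + 1 + 2 + 2 + 1 + 4 + 8 = 20.
20 ÷ 12 = 1 complete bar with 8 left over.

1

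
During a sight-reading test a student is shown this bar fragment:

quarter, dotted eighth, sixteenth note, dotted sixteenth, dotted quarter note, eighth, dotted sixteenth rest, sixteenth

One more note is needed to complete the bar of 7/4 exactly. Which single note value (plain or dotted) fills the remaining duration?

The bar of 7/4 = 56 thirty-second notes.
Convert each value to thirty-second notes: quarter = 8; dotted eighth = 6; sixteenth note = 2; dotted sixteenth = 3; dotted quarter note = 12; eighth = 4; dotted sixteenth rest = 3; sixteenth = 2.
Adding: 8 + 6 + 2 + 3 + 12 + 4 + 3 + 2 = 40.
Remaining: 56 − 40 = 16 thirty-second notes, which is a half note.

half note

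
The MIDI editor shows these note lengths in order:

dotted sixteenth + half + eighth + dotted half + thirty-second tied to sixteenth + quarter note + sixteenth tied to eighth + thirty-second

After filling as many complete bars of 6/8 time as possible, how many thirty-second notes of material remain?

One bar of 6/8 = 24 thirty-second notes.
In thirty-second notes: dotted sixteenth = 3; half = 16; eighth = 4; dotted half = 24; thirty-second tied to sixteenth (thirty-second + sixteenth) = 3; quarter note = 8; sixteenth tied to eighth (sixteenth + eighth) = 6; thirty-second = 1.
Total: 3 + 16 + 4 + 24 + 3 + 8 + 6 + 1 = 65.
65 ÷ 24 = 2 complete bars with 17 thirty-second notes remaining.

17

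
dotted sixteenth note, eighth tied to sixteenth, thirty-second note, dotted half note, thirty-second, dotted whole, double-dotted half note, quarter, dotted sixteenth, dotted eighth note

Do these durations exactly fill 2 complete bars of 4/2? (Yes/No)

One bar of 4/2 = 64 thirty-second notes, so 2 bars = 128.
In thirty-second notes: dotted sixteenth note = 3; eighth tied to sixteenth (eighth + sixteenth) = 6; thirty-second note = 1; dotted half note = 24; thirty-second = 1; dotted whole = 48; double-dotted half note = 28; quarter = 8; dotted sixteenth = 3; dotted eighth note = 6.
Adding: 3 + 6 + 1 + 24 + 1 + 48 + 28 + 8 + 3 + 6 = 128.
128 equals 128, so the answer is Yes.

Yes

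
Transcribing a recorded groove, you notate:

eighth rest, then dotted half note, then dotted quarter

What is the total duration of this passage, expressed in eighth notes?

10

Each duration in eighth notes: eighth rest = 1; dotted half note = 6; dotted quarter = 3.
Adding: 1 + 6 + 3 = 10 eighth notes.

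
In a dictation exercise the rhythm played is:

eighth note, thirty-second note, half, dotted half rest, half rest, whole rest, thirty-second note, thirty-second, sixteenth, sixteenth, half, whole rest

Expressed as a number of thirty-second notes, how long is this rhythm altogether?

147

In thirty-second notes: eighth note = 4; thirty-second note = 1; half = 16; dotted half rest = 24; half rest = 16; whole rest = 32; thirty-second note = 1; thirty-second = 1; sixteenth = 2; sixteenth = 2; half = 16; whole rest = 32.
Sum: 4 + 1 + 16 + 24 + 16 + 32 + 1 + 1 + 2 + 2 + 16 + 32 = 147 thirty-second notes.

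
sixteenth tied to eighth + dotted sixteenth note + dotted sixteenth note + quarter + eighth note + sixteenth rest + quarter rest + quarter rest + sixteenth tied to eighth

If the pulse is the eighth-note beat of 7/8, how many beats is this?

12

One eighth-note beat = 4 thirty-second notes.
In thirty-second notes: sixteenth tied to eighth (sixteenth + eighth) = 6; dotted sixteenth note = 3; dotted sixteenth note = 3; quarter = 8; eighth note = 4; sixteenth rest = 2; quarter rest = 8; quarter rest = 8; sixteenth tied to eighth (sixteenth + eighth) = 6.
Adding: 6 + 3 + 3 + 8 + 4 + 2 + 8 + 8 + 6 = 48.
48 ÷ 4 = 12 beats.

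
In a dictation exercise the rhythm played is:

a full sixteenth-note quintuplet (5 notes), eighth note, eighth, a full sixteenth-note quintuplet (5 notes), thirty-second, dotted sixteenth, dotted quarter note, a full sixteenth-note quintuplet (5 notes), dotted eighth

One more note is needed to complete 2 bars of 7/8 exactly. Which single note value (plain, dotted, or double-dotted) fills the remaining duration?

sixteenth note

2 bars of 7/8 = 56 thirty-second notes.
Each duration in thirty-second notes: a full sixteenth-note quintuplet (5 notes) (five quintuplet sixteenths span one quarter) = 8; eighth note = 4; eighth = 4; a full sixteenth-note quintuplet (5 notes) (five quintuplet sixteenths span one quarter) = 8; thirty-second = 1; dotted sixteenth = 3; dotted quarter note = 12; a full sixteenth-note quintuplet (5 notes) (five quintuplet sixteenths span one quarter) = 8; dotted eighth = 6.
Adding: 8 + 4 + 4 + 8 + 1 + 3 + 12 + 8 + 6 = 54.
Remaining: 56 − 54 = 2 thirty-second notes, which is a sixteenth note.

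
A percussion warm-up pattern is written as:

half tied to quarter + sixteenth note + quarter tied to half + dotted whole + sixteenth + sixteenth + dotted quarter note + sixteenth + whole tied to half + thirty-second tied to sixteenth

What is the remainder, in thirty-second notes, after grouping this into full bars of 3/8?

11

One bar of 3/8 = 12 thirty-second notes.
Express everything in thirty-second notes: half tied to quarter (half + quarter) = 24; sixteenth note = 2; quarter tied to half (quarter + half) = 24; dotted whole = 48; sixteenth = 2; sixteenth = 2; dotted quarter note = 12; sixteenth = 2; whole tied to half (whole + half) = 48; thirty-second tied to sixteenth (thirty-second + sixteenth) = 3.
Adding: 24 + 2 + 24 + 48 + 2 + 2 + 12 + 2 + 48 + 3 = 167.
167 ÷ 12 = 13 complete bars with 11 thirty-second notes remaining.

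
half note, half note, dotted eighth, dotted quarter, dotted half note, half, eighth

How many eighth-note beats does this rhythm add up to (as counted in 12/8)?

One eighth-note beat = 2 sixteenth notes.
Working in sixteenth notes: half note = 8; half note = 8; dotted eighth = 3; dotted quarter = 6; dotted half note = 12; half = 8; eighth = 2.
Altogether 8 + 8 + 3 + 6 + 12 + 8 + 2 = 47.
47 ÷ 2 = 23.5 beats.

23.5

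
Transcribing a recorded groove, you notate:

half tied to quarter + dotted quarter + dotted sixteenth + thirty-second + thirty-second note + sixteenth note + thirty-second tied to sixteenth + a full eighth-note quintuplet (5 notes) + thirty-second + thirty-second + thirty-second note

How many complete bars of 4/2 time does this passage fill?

1

One bar of 4/2 = 64 thirty-second notes.
Express everything in thirty-second notes: half tied to quarter (half + quarter) = 24; dotted quarter = 12; dotted sixteenth = 3; thirty-second = 1; thirty-second note = 1; sixteenth note = 2; thirty-second tied to sixteenth (thirty-second + sixteenth) = 3; a full eighth-note quintuplet (5 notes) (five quintuplet eighths span one half) = 16; thirty-second = 1; thirty-second = 1; thirty-second note = 1.
Altogether 24 + 12 + 3 + 1 + 1 + 2 + 3 + 16 + 1 + 1 + 1 = 65.
65 ÷ 64 = 1 complete bar with 1 left over.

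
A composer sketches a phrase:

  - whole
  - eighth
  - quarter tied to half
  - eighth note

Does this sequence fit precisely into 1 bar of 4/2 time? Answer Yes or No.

One bar of 4/2 = 16 eighth notes.
Convert each value to eighth notes: whole = 8; eighth = 1; quarter tied to half (quarter + half) = 6; eighth note = 1.
Adding: 8 + 1 + 6 + 1 = 16.
16 equals 16, so the answer is Yes.

Yes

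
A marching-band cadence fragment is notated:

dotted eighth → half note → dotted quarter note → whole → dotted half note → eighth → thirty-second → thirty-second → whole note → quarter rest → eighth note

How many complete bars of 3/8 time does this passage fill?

11

One bar of 3/8 = 12 thirty-second notes.
Working in thirty-second notes: dotted eighth = 6; half note = 16; dotted quarter note = 12; whole = 32; dotted half note = 24; eighth = 4; thirty-second = 1; thirty-second = 1; whole note = 32; quarter rest = 8; eighth note = 4.
Sum: 6 + 16 + 12 + 32 + 24 + 4 + 1 + 1 + 32 + 8 + 4 = 140.
140 ÷ 12 = 11 complete bars with 8 left over.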